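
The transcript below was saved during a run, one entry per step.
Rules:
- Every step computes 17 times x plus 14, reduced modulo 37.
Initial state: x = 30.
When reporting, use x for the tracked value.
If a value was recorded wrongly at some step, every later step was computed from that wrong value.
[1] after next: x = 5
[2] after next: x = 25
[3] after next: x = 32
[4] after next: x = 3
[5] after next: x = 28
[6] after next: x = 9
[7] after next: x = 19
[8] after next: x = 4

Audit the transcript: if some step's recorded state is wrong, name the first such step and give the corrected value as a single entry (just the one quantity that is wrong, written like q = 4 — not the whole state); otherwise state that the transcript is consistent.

step 1: x = (17*30 + 14) mod 37 = 6 -> first mismatch against the transcript
The audit stops at step 1: the recorded entry is wrong and should be x = 6.

step 1, x = 6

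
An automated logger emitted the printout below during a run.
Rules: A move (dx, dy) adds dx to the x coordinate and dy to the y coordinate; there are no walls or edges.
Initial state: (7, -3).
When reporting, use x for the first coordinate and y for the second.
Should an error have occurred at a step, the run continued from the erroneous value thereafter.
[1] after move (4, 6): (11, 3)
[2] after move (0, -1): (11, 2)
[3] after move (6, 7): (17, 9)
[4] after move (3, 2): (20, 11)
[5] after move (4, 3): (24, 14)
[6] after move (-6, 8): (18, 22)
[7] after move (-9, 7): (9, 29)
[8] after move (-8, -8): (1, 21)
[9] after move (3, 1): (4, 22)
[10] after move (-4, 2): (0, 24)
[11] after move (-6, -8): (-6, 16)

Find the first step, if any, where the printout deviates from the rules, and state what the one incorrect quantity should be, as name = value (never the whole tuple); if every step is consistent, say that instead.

no error

1. x = 7 + (4) = 11, y = -3 + (6) = 3 (verified)
2. x = 11 + (0) = 11, y = 3 + (-1) = 2 (checks out)
3. x = 11 + (6) = 17, y = 2 + (7) = 9 (same as recorded)
4. x = 17 + (3) = 20, y = 9 + (2) = 11 (confirmed correct)
5. x = 20 + (4) = 24, y = 11 + (3) = 14 (agrees with the printout)
6. x = 24 + (-6) = 18, y = 14 + (8) = 22 (exactly as logged)
7. x = 18 + (-9) = 9, y = 22 + (7) = 29 (exactly as logged)
8. x = 9 + (-8) = 1, y = 29 + (-8) = 21 (in agreement)
9. x = 1 + (3) = 4, y = 21 + (1) = 22 (matches)
10. x = 4 + (-4) = 0, y = 22 + (2) = 24 (in agreement)
11. x = 0 + (-6) = -6, y = 24 + (-8) = 16 (agrees with the printout)
All entries verified; no error found.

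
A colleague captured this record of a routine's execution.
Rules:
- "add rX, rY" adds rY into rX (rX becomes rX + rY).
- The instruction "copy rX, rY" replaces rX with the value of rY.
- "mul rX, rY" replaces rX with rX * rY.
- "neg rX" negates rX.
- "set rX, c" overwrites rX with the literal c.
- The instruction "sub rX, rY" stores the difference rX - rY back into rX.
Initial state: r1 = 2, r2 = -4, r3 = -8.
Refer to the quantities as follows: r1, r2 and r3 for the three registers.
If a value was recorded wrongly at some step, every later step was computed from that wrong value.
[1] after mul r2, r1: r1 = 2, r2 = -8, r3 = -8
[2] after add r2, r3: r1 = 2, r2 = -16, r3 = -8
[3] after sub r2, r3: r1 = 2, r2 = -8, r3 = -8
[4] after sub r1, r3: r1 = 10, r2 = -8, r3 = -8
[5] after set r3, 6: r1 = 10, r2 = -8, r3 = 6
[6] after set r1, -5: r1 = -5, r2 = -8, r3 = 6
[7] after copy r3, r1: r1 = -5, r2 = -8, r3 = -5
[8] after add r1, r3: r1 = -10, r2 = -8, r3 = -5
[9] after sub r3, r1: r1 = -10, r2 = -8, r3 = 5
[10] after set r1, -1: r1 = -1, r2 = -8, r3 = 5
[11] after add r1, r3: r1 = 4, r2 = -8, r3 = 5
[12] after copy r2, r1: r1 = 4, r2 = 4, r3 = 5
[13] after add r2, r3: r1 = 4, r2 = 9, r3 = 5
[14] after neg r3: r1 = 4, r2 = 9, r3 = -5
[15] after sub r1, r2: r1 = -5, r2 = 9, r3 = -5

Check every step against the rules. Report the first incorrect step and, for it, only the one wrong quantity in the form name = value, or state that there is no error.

Recomputing the run from the initial state:
step 1: r1 = 2, r2 = -8, r3 = -8
step 2: r1 = 2, r2 = -16, r3 = -8
step 3: r1 = 2, r2 = -8, r3 = -8
step 4: r1 = 10, r2 = -8, r3 = -8
step 5: r1 = 10, r2 = -8, r3 = 6
step 6: r1 = -5, r2 = -8, r3 = 6
step 7: r1 = -5, r2 = -8, r3 = -5
step 8: r1 = -10, r2 = -8, r3 = -5
step 9: r1 = -10, r2 = -8, r3 = 5
step 10: r1 = -1, r2 = -8, r3 = 5
step 11: r1 = 4, r2 = -8, r3 = 5
step 12: r1 = 4, r2 = 4, r3 = 5
step 13: r1 = 4, r2 = 9, r3 = 5
step 14: r1 = 4, r2 = 9, r3 = -5
step 15: r1 = -5, r2 = 9, r3 = -5
This matches the record at every step.

no error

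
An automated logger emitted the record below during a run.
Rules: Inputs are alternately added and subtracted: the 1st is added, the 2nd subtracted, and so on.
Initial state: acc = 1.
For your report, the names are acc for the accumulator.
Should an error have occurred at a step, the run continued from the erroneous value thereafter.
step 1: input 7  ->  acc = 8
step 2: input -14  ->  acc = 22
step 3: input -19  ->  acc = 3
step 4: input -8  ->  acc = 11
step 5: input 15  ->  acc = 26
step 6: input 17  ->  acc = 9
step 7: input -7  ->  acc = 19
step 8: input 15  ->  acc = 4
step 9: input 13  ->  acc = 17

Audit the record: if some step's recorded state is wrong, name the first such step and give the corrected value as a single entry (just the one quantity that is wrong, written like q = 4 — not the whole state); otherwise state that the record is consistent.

1. acc = 1 + 7 = 8 (exactly as logged)
2. acc = 8 - -14 = 22 (in agreement)
3. acc = 22 + -19 = 3 (checks out)
4. acc = 3 - -8 = 11 (verified)
5. acc = 11 + 15 = 26 (checks out)
6. acc = 26 - 17 = 9 (verified)
7. acc = 9 + -7 = 2 (a discrepancy with the record)
First deviation found at step 7; the corrected entry is acc = 2.

step 7, acc = 2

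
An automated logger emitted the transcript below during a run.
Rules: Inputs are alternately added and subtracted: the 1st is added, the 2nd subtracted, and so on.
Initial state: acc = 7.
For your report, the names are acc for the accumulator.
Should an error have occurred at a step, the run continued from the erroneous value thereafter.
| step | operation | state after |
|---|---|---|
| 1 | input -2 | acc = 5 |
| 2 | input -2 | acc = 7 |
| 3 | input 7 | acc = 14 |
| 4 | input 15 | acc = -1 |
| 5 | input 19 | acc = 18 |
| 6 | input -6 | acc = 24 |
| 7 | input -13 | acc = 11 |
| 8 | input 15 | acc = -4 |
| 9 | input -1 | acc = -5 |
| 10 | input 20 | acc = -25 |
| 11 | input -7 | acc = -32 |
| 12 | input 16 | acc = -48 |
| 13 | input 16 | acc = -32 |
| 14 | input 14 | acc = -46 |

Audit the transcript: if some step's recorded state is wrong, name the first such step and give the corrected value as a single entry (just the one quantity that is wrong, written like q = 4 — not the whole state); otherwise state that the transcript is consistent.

Step 1: acc = 7 + -2 = 5 — no discrepancy.
Step 2: acc = 5 - -2 = 7 — confirmed correct.
Step 3: acc = 7 + 7 = 14 — agrees with the transcript.
Step 4: acc = 14 - 15 = -1 — same as recorded.
Step 5: acc = -1 + 19 = 18 — confirmed correct.
Step 6: acc = 18 - -6 = 24 — verified.
Step 7: acc = 24 + -13 = 11 — no discrepancy.
Step 8: acc = 11 - 15 = -4 — confirmed correct.
Step 9: acc = -4 + -1 = -5 — in agreement.
Step 10: acc = -5 - 20 = -25 — confirmed correct.
Step 11: acc = -25 + -7 = -32 — matches.
Step 12: acc = -32 - 16 = -48 — agrees with the transcript.
Step 13: acc = -48 + 16 = -32 — confirmed correct.
Step 14: acc = -32 - 14 = -46 — checks out.
Nothing is out of place; the run is error-free.

no error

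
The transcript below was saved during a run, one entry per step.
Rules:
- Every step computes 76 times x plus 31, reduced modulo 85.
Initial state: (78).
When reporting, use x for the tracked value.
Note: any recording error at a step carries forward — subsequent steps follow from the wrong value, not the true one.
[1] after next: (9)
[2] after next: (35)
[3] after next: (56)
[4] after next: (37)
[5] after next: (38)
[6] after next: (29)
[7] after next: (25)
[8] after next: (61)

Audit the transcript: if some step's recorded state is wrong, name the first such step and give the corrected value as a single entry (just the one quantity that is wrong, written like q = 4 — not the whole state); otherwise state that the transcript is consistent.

no error

step 1: x = (76*78 + 31) mod 85 = 9 -> checks out
step 2: x = (76*9 + 31) mod 85 = 35 -> in agreement
step 3: x = (76*35 + 31) mod 85 = 56 -> verified
step 4: x = (76*56 + 31) mod 85 = 37 -> same as recorded
step 5: x = (76*37 + 31) mod 85 = 38 -> confirmed correct
step 6: x = (76*38 + 31) mod 85 = 29 -> exactly as logged
step 7: x = (76*29 + 31) mod 85 = 25 -> verified
step 8: x = (76*25 + 31) mod 85 = 61 -> no discrepancy
The recomputation confirms every line.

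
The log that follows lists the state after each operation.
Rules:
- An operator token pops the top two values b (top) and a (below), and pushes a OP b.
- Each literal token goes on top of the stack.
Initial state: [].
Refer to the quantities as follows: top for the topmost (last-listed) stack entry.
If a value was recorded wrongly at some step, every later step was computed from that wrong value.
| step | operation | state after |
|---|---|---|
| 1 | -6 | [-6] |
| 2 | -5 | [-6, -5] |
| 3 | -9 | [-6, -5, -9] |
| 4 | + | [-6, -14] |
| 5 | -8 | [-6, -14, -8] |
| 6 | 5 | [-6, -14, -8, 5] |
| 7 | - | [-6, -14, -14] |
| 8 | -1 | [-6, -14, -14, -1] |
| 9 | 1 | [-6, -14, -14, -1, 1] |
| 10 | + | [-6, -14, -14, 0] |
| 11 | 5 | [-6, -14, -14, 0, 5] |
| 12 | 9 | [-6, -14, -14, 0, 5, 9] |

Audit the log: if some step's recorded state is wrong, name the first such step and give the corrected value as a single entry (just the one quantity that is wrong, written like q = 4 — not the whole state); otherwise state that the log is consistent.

step 7, top = -13

Step 1: push -6: top = -6 — consistent with the log.
Step 2: push -5: top = -5 — verified.
Step 3: push -9: top = -9 — agrees with the log.
Step 4: -5 + -9 = -14 — agrees with the log.
Step 5: push -8: top = -8 — verified.
Step 6: push 5: top = 5 — exactly as logged.
Step 7: -8 - 5 = -13 — the log disagrees here.
First incorrect step: 7; the correct value is top = -13.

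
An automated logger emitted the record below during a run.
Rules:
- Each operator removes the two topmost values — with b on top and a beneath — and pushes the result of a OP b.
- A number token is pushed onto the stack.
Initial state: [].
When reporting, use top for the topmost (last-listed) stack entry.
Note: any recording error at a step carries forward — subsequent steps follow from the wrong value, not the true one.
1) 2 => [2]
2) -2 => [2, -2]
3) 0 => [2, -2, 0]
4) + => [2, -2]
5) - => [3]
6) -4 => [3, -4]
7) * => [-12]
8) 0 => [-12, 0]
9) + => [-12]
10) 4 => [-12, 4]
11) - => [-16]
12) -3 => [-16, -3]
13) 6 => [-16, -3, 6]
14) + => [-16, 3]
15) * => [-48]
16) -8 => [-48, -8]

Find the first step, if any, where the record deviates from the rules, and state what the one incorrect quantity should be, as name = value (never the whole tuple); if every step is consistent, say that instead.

Recomputing the run from the initial state:
step 1: [2]
step 2: [2, -2]
step 3: [2, -2, 0]
step 4: [2, -2]
step 5: [4]
step 6: [4, -4]
step 7: [-16]
step 8: [-16, 0]
step 9: [-16]
step 10: [-16, 4]
step 11: [-20]
step 12: [-20, -3]
step 13: [-20, -3, 6]
step 14: [-20, 3]
step 15: [-60]
step 16: [-60, -8]
The first disagreement with the record is at step 5, where the value should be top = 4.

step 5, top = 4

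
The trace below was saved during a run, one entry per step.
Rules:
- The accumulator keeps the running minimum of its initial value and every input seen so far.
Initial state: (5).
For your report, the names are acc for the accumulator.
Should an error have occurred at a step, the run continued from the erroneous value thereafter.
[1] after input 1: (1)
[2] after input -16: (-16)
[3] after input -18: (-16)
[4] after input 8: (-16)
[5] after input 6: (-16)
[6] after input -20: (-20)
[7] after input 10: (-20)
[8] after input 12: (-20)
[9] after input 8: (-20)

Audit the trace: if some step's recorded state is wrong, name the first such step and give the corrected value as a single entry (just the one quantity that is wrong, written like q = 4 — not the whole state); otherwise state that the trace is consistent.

step 3, acc = -18

step 1: acc = min(5, 1) = 1 -> confirmed correct
step 2: acc = min(1, -16) = -16 -> exactly as logged
step 3: acc = min(-16, -18) = -18 -> the recorded entry deviates here
Conclusion: step 3 carries the first error; the entry should be acc = -18.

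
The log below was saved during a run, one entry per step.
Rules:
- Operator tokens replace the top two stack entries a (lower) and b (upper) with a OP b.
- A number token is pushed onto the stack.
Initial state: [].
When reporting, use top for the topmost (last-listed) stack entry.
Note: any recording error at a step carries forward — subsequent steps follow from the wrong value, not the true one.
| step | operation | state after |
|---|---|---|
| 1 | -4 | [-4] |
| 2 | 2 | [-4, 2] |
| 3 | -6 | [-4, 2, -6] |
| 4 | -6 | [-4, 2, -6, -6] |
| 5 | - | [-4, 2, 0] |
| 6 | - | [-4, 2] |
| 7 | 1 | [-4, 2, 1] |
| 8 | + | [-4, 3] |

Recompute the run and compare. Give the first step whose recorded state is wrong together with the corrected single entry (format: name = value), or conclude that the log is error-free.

no error

Step 1: push -4: top = -4 — matches.
Step 2: push 2: top = 2 — same as recorded.
Step 3: push -6: top = -6 — agrees with the log.
Step 4: push -6: top = -6 — verified.
Step 5: -6 - -6 = 0 — same as recorded.
Step 6: 2 - 0 = 2 — consistent with the log.
Step 7: push 1: top = 1 — exactly as logged.
Step 8: 2 + 1 = 3 — consistent with the log.
Nothing is out of place; the run is error-free.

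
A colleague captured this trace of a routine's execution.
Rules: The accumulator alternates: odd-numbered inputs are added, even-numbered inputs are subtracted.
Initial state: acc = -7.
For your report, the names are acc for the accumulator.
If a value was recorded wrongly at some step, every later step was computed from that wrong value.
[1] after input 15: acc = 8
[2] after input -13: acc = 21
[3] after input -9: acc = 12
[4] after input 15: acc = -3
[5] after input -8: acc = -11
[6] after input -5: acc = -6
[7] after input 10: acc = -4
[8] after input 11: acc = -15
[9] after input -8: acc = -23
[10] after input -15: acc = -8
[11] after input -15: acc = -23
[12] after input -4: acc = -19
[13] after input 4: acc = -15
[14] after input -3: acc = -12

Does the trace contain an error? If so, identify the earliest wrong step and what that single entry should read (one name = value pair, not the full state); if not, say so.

step 7, acc = 4

1. acc = -7 + 15 = 8 (exactly as logged)
2. acc = 8 - -13 = 21 (matches)
3. acc = 21 + -9 = 12 (consistent with the trace)
4. acc = 12 - 15 = -3 (verified)
5. acc = -3 + -8 = -11 (checks out)
6. acc = -11 - -5 = -6 (in agreement)
7. acc = -6 + 10 = 4 (the entry is off here)
The earliest wrong entry is at step 7: it should read acc = 4.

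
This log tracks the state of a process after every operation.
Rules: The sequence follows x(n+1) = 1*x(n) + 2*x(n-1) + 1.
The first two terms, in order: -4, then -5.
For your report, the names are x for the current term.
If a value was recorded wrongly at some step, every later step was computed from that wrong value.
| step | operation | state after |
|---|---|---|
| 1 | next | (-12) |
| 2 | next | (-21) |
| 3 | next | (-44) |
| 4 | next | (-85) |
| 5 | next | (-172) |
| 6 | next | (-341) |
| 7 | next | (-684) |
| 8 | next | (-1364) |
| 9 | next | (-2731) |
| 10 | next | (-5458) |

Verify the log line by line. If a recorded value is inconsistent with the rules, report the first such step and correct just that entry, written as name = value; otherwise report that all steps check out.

Recomputing the run from the initial state:
step 1: x = -12
step 2: x = -21
step 3: x = -44
step 4: x = -85
step 5: x = -172
step 6: x = -341
step 7: x = -684
step 8: x = -1365
step 9: x = -2732
step 10: x = -5461
The first disagreement with the log is at step 8, where the value should be x = -1365.

step 8, x = -1365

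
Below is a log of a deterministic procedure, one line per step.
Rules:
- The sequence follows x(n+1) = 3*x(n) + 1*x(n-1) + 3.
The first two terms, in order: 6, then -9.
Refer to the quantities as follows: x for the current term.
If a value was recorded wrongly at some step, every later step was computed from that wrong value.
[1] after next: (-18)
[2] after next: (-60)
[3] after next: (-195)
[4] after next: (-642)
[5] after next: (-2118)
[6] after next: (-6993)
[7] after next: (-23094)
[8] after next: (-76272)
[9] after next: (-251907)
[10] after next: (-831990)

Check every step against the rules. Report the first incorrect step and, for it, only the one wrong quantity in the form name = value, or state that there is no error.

1. x = 3*(-9) + (1)*(6) + (3) = -18 (matches)
2. x = 3*(-18) + (1)*(-9) + (3) = -60 (in agreement)
3. x = 3*(-60) + (1)*(-18) + (3) = -195 (confirmed correct)
4. x = 3*(-195) + (1)*(-60) + (3) = -642 (verified)
5. x = 3*(-642) + (1)*(-195) + (3) = -2118 (checks out)
6. x = 3*(-2118) + (1)*(-642) + (3) = -6993 (checks out)
7. x = 3*(-6993) + (1)*(-2118) + (3) = -23094 (no discrepancy)
8. x = 3*(-23094) + (1)*(-6993) + (3) = -76272 (no discrepancy)
9. x = 3*(-76272) + (1)*(-23094) + (3) = -251907 (verified)
10. x = 3*(-251907) + (1)*(-76272) + (3) = -831990 (verified)
All steps check out; nothing to correct.

no error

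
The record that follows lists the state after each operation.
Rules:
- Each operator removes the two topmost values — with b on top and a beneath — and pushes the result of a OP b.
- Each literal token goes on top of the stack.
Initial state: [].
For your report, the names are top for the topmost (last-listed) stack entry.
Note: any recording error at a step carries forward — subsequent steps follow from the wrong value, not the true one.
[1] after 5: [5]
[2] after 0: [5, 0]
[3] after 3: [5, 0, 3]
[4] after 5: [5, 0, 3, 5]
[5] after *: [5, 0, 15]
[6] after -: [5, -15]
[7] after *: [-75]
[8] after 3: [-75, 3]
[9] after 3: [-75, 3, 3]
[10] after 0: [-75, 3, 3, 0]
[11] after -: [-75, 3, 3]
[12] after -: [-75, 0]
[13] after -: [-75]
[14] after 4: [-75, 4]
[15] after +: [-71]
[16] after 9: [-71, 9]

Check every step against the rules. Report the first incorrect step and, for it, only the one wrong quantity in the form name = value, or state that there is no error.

step 1: push 5: top = 5 -> same as recorded
step 2: push 0: top = 0 -> checks out
step 3: push 3: top = 3 -> consistent with the record
step 4: push 5: top = 5 -> agrees with the record
step 5: 3 * 5 = 15 -> no discrepancy
step 6: 0 - 15 = -15 -> checks out
step 7: 5 * -15 = -75 -> no discrepancy
step 8: push 3: top = 3 -> matches
step 9: push 3: top = 3 -> no discrepancy
step 10: push 0: top = 0 -> exactly as logged
step 11: 3 - 0 = 3 -> agrees with the record
step 12: 3 - 3 = 0 -> confirmed correct
step 13: -75 - 0 = -75 -> verified
step 14: push 4: top = 4 -> in agreement
step 15: -75 + 4 = -71 -> agrees with the record
step 16: push 9: top = 9 -> verified
The whole run recomputes cleanly — no discrepancies.

no error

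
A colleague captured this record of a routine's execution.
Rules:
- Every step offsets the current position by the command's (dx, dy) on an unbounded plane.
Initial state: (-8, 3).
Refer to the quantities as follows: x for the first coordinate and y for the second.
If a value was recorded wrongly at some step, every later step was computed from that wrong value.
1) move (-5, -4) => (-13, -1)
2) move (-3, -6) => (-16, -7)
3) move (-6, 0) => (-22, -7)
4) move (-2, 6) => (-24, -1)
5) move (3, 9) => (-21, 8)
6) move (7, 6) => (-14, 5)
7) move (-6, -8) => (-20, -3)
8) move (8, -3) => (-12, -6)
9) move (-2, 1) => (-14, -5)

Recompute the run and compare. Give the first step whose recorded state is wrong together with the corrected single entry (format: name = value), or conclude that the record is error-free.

step 6, y = 14

Recomputing the run from the initial state:
step 1: x = -13, y = -1
step 2: x = -16, y = -7
step 3: x = -22, y = -7
step 4: x = -24, y = -1
step 5: x = -21, y = 8
step 6: x = -14, y = 14
step 7: x = -20, y = 6
step 8: x = -12, y = 3
step 9: x = -14, y = 4
The first disagreement with the record is at step 6, where the value should be y = 14.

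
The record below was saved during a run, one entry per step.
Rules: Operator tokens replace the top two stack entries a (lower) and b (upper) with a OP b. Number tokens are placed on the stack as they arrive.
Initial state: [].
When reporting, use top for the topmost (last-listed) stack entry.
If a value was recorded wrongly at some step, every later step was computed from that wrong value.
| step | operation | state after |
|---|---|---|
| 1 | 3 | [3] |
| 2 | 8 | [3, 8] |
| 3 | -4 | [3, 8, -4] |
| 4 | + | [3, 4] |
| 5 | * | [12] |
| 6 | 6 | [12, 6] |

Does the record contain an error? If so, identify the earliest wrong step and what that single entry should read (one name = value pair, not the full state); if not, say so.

no error

Recomputing the run from the initial state:
step 1: [3]
step 2: [3, 8]
step 3: [3, 8, -4]
step 4: [3, 4]
step 5: [12]
step 6: [12, 6]
This matches the record at every step.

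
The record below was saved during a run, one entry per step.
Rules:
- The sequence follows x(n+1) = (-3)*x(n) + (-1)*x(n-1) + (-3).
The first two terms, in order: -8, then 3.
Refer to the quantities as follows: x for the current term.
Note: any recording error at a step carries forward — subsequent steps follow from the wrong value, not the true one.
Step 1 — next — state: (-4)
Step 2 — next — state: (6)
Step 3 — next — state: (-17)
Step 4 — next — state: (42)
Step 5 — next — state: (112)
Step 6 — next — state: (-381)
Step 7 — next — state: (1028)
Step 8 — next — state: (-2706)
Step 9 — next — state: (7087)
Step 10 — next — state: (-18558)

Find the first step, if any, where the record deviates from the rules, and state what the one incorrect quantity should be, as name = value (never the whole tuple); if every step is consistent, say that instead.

step 1: x = -3*(3) + (-1)*(-8) + (-3) = -4 -> same as recorded
step 2: x = -3*(-4) + (-1)*(3) + (-3) = 6 -> confirmed correct
step 3: x = -3*(6) + (-1)*(-4) + (-3) = -17 -> consistent with the record
step 4: x = -3*(-17) + (-1)*(6) + (-3) = 42 -> checks out
step 5: x = -3*(42) + (-1)*(-17) + (-3) = -112 -> the entry is off here
First incorrect step: 5; the correct value is x = -112.

step 5, x = -112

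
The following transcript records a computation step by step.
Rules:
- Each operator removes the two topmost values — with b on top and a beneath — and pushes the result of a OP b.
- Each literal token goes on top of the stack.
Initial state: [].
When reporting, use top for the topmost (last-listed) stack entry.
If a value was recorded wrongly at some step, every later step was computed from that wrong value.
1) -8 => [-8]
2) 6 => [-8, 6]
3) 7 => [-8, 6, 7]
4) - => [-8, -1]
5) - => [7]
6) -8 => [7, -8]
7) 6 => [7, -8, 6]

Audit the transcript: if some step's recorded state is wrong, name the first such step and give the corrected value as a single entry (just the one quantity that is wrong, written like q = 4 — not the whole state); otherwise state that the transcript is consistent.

step 5, top = -7

Recomputing the run from the initial state:
step 1: [-8]
step 2: [-8, 6]
step 3: [-8, 6, 7]
step 4: [-8, -1]
step 5: [-7]
step 6: [-7, -8]
step 7: [-7, -8, 6]
The first disagreement with the transcript is at step 5, where the value should be top = -7.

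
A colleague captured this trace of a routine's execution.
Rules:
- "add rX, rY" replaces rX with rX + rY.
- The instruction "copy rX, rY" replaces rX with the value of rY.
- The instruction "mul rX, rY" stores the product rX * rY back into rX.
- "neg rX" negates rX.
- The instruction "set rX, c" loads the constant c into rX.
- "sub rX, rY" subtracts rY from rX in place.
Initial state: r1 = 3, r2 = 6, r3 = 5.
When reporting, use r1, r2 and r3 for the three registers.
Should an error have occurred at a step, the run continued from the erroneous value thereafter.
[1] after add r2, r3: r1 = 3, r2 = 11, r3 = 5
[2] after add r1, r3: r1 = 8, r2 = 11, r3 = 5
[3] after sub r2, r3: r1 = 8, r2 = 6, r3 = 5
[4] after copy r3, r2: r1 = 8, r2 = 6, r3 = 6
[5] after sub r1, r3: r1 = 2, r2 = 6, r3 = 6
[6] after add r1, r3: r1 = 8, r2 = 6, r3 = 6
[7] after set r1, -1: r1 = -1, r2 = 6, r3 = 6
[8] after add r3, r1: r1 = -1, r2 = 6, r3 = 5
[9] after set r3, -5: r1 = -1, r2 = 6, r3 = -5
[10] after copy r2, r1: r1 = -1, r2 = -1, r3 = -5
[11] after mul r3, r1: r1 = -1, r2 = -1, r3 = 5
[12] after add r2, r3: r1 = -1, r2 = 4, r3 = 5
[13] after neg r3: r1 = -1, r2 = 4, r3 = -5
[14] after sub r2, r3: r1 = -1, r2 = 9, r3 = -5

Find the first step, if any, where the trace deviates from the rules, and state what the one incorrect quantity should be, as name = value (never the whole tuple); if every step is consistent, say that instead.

no error

Step 1: r2 = 6 + 5 = 11 — checks out.
Step 2: r1 = 3 + 5 = 8 — verified.
Step 3: r2 = 11 - 5 = 6 — verified.
Step 4: r3 = 6 — in agreement.
Step 5: r1 = 8 - 6 = 2 — matches.
Step 6: r1 = 2 + 6 = 8 — verified.
Step 7: r1 = -1 — same as recorded.
Step 8: r3 = 6 + -1 = 5 — in agreement.
Step 9: r3 = -5 — confirmed correct.
Step 10: r2 = -1 — no discrepancy.
Step 11: r3 = -5 * -1 = 5 — checks out.
Step 12: r2 = -1 + 5 = 4 — same as recorded.
Step 13: r3 = -(5) = -5 — consistent with the trace.
Step 14: r2 = 4 - -5 = 9 — checks out.
Each recorded entry agrees with the recomputation.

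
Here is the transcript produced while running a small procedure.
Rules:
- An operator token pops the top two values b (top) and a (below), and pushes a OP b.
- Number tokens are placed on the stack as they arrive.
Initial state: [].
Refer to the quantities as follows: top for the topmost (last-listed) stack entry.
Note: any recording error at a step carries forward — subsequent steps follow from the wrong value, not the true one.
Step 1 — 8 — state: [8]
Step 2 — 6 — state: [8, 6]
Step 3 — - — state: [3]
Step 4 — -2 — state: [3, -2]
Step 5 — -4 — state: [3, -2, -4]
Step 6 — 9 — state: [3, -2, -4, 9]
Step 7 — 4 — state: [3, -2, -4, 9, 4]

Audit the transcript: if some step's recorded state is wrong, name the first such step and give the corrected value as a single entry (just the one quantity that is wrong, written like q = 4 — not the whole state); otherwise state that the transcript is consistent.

1. push 8: top = 8 (same as recorded)
2. push 6: top = 6 (in agreement)
3. 8 - 6 = 2 (first mismatch against the transcript)
That makes step 3 the first incorrect line — top = 2 is what it should show.

step 3, top = 2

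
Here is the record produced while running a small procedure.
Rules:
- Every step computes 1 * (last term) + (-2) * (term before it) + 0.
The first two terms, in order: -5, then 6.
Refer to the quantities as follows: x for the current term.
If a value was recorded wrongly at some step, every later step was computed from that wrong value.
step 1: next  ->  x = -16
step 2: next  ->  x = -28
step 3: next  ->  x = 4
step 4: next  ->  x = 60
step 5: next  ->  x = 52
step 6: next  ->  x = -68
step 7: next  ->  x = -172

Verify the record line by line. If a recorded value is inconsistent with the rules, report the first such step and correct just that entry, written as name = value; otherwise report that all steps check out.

step 1, x = 16

Step 1: x = 1*(6) + (-2)*(-5) + (0) = 16 — a discrepancy with the record.
Step 1 is the first one off; corrected, x = 16.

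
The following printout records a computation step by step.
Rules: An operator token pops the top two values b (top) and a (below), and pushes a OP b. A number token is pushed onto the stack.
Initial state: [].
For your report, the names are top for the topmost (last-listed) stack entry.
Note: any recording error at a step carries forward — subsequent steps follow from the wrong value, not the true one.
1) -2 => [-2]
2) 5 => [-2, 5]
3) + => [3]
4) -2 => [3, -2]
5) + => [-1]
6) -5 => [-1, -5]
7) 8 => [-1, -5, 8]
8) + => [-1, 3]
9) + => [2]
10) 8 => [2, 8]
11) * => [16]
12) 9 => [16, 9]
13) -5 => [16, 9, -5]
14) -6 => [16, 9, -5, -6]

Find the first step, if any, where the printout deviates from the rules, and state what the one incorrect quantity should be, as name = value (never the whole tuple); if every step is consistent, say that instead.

Recomputing the run from the initial state:
step 1: [-2]
step 2: [-2, 5]
step 3: [3]
step 4: [3, -2]
step 5: [1]
step 6: [1, -5]
step 7: [1, -5, 8]
step 8: [1, 3]
step 9: [4]
step 10: [4, 8]
step 11: [32]
step 12: [32, 9]
step 13: [32, 9, -5]
step 14: [32, 9, -5, -6]
The first disagreement with the printout is at step 5, where the value should be top = 1.

step 5, top = 1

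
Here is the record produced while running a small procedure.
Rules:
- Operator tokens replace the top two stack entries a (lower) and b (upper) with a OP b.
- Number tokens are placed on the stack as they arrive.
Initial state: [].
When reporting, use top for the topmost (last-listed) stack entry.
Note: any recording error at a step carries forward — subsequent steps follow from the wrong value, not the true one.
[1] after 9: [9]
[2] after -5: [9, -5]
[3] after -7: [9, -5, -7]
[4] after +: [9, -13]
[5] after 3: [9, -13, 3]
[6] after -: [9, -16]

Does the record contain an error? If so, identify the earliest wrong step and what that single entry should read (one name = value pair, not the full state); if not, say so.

step 4, top = -12

Recomputing the run from the initial state:
step 1: [9]
step 2: [9, -5]
step 3: [9, -5, -7]
step 4: [9, -12]
step 5: [9, -12, 3]
step 6: [9, -15]
The first disagreement with the record is at step 4, where the value should be top = -12.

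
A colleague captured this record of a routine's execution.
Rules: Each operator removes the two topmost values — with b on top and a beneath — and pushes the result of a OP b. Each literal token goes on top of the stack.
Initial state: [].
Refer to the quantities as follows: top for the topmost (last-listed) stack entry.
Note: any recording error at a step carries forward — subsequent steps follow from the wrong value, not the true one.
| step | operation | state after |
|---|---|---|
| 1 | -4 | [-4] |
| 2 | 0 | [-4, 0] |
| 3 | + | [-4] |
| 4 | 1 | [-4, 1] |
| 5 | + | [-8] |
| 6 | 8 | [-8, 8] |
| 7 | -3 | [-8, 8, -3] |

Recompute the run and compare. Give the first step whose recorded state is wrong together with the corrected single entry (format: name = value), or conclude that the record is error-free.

Step 1: push -4: top = -4 — matches.
Step 2: push 0: top = 0 — verified.
Step 3: -4 + 0 = -4 — consistent with the record.
Step 4: push 1: top = 1 — matches.
Step 5: -4 + 1 = -3 — a discrepancy with the record.
First deviation found at step 5; the corrected entry is top = -3.

step 5, top = -3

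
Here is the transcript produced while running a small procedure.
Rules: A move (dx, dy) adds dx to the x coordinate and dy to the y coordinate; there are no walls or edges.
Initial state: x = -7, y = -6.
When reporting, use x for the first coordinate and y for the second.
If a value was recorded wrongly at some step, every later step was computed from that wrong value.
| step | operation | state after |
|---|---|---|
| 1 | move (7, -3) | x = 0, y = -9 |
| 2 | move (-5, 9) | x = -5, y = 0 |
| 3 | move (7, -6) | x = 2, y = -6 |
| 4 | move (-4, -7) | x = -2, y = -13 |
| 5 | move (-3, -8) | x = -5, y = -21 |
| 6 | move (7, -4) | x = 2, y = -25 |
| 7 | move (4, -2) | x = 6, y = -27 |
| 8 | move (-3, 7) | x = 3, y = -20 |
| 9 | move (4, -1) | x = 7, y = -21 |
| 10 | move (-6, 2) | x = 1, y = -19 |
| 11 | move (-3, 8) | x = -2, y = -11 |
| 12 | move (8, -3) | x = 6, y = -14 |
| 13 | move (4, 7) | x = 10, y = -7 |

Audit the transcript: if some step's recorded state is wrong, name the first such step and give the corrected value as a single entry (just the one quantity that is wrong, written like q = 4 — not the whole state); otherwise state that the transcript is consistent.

Recomputing the run from the initial state:
step 1: x = 0, y = -9
step 2: x = -5, y = 0
step 3: x = 2, y = -6
step 4: x = -2, y = -13
step 5: x = -5, y = -21
step 6: x = 2, y = -25
step 7: x = 6, y = -27
step 8: x = 3, y = -20
step 9: x = 7, y = -21
step 10: x = 1, y = -19
step 11: x = -2, y = -11
step 12: x = 6, y = -14
step 13: x = 10, y = -7
This matches the transcript at every step.

no error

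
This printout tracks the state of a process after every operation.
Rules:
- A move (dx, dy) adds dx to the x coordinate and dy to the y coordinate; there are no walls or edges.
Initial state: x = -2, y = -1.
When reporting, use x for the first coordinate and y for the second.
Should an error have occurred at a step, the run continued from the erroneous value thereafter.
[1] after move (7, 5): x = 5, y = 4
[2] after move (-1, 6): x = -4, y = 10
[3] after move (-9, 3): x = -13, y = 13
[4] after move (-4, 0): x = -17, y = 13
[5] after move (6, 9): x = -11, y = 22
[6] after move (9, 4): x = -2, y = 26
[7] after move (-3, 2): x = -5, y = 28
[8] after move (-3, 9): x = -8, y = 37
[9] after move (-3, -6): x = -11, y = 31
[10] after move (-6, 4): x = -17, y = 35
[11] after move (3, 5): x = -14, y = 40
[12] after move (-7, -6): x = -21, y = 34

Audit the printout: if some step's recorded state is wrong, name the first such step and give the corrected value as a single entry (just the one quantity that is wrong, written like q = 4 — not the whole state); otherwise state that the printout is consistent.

step 2, x = 4

Recomputing the run from the initial state:
step 1: x = 5, y = 4
step 2: x = 4, y = 10
step 3: x = -5, y = 13
step 4: x = -9, y = 13
step 5: x = -3, y = 22
step 6: x = 6, y = 26
step 7: x = 3, y = 28
step 8: x = 0, y = 37
step 9: x = -3, y = 31
step 10: x = -9, y = 35
step 11: x = -6, y = 40
step 12: x = -13, y = 34
The first disagreement with the printout is at step 2, where the value should be x = 4.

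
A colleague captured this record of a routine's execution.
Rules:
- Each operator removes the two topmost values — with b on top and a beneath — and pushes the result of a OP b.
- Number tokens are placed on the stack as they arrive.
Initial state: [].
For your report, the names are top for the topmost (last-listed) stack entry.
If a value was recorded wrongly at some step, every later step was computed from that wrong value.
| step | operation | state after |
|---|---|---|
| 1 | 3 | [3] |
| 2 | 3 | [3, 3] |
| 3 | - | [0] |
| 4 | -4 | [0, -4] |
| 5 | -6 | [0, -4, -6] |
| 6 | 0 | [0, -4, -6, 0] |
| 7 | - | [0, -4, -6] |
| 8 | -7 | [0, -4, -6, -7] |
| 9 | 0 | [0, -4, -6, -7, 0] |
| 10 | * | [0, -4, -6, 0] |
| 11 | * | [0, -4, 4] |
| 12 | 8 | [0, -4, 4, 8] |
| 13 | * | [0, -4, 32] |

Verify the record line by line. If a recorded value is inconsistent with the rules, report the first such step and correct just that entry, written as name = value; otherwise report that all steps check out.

Recomputing the run from the initial state:
step 1: [3]
step 2: [3, 3]
step 3: [0]
step 4: [0, -4]
step 5: [0, -4, -6]
step 6: [0, -4, -6, 0]
step 7: [0, -4, -6]
step 8: [0, -4, -6, -7]
step 9: [0, -4, -6, -7, 0]
step 10: [0, -4, -6, 0]
step 11: [0, -4, 0]
step 12: [0, -4, 0, 8]
step 13: [0, -4, 0]
The first disagreement with the record is at step 11, where the value should be top = 0.

step 11, top = 0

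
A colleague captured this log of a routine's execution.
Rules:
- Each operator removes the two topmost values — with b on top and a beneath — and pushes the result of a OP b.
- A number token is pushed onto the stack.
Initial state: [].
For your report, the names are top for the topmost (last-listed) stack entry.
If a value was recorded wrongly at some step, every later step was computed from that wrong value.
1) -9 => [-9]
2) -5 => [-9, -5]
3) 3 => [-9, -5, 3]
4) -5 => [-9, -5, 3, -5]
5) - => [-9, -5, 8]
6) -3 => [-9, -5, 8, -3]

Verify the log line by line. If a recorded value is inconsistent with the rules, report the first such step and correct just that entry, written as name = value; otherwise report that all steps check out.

Recomputing the run from the initial state:
step 1: [-9]
step 2: [-9, -5]
step 3: [-9, -5, 3]
step 4: [-9, -5, 3, -5]
step 5: [-9, -5, 8]
step 6: [-9, -5, 8, -3]
This matches the log at every step.

no error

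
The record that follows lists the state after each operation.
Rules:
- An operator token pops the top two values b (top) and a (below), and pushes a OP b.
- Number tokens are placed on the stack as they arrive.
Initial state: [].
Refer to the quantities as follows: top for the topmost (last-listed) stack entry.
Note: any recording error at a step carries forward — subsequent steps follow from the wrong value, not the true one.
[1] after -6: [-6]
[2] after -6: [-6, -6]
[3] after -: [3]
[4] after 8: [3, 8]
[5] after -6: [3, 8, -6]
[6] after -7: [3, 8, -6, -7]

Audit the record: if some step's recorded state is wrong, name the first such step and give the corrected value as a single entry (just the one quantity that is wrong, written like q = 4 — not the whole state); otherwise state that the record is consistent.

1. push -6: top = -6 (consistent with the record)
2. push -6: top = -6 (no discrepancy)
3. -6 - -6 = 0 (the record disagrees here)
First deviation found at step 3; the corrected entry is top = 0.

step 3, top = 0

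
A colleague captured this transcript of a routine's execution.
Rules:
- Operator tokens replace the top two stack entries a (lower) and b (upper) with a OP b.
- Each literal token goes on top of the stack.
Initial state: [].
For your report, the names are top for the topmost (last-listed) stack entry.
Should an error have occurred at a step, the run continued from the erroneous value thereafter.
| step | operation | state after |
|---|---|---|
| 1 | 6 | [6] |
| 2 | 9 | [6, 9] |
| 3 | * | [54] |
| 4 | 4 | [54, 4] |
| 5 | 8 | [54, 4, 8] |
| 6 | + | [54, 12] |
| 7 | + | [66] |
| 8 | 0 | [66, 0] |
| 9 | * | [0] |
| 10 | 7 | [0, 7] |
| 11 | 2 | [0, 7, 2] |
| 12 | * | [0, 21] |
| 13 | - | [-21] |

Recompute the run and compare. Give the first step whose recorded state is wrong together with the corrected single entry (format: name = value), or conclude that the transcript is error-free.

Step 1: push 6: top = 6 — in agreement.
Step 2: push 9: top = 9 — same as recorded.
Step 3: 6 * 9 = 54 — matches.
Step 4: push 4: top = 4 — same as recorded.
Step 5: push 8: top = 8 — confirmed correct.
Step 6: 4 + 8 = 12 — in agreement.
Step 7: 54 + 12 = 66 — same as recorded.
Step 8: push 0: top = 0 — same as recorded.
Step 9: 66 * 0 = 0 — matches.
Step 10: push 7: top = 7 — consistent with the transcript.
Step 11: push 2: top = 2 — exactly as logged.
Step 12: 7 * 2 = 14 — not what was recorded.
First deviation found at step 12; the corrected entry is top = 14.

step 12, top = 14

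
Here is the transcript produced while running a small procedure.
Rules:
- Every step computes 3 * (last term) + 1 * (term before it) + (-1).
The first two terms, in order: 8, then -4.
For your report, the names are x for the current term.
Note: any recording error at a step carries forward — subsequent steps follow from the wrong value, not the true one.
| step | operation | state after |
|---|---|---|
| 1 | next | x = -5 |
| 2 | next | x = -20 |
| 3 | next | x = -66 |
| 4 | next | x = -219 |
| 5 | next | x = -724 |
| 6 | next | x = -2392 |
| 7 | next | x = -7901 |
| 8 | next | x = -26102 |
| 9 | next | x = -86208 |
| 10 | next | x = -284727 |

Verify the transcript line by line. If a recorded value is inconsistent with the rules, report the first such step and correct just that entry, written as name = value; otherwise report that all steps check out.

1. x = 3*(-4) + (1)*(8) + (-1) = -5 (same as recorded)
2. x = 3*(-5) + (1)*(-4) + (-1) = -20 (matches)
3. x = 3*(-20) + (1)*(-5) + (-1) = -66 (in agreement)
4. x = 3*(-66) + (1)*(-20) + (-1) = -219 (matches)
5. x = 3*(-219) + (1)*(-66) + (-1) = -724 (agrees with the transcript)
6. x = 3*(-724) + (1)*(-219) + (-1) = -2392 (verified)
7. x = 3*(-2392) + (1)*(-724) + (-1) = -7901 (checks out)
8. x = 3*(-7901) + (1)*(-2392) + (-1) = -26096 (a discrepancy with the transcript)
Conclusion: step 8 carries the first error; the entry should be x = -26096.

step 8, x = -26096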